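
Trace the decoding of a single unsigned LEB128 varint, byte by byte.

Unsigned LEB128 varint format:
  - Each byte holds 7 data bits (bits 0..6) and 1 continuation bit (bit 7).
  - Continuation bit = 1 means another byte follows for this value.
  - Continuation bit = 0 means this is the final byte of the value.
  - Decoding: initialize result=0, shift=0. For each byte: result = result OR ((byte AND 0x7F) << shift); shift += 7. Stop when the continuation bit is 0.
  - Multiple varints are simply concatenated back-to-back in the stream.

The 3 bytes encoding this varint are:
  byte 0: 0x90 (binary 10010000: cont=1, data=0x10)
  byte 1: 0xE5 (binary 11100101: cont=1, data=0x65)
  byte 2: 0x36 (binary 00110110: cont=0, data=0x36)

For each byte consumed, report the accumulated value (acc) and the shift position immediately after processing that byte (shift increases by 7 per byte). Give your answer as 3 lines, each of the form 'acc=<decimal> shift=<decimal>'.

byte 0=0x90: payload=0x10=16, contrib = 16<<0 = 16; acc -> 16, shift -> 7
byte 1=0xE5: payload=0x65=101, contrib = 101<<7 = 12928; acc -> 12944, shift -> 14
byte 2=0x36: payload=0x36=54, contrib = 54<<14 = 884736; acc -> 897680, shift -> 21

Answer: acc=16 shift=7
acc=12944 shift=14
acc=897680 shift=21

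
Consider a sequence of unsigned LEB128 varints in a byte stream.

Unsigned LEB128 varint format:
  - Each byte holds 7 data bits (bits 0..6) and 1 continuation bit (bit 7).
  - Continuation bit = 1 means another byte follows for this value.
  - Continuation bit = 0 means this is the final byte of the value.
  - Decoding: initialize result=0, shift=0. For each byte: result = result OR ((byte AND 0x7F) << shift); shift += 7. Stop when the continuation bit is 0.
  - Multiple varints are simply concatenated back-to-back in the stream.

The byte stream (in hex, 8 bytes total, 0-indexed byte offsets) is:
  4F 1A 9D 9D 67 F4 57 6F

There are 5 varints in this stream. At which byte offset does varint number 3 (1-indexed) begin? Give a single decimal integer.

  byte[0]=0x4F cont=0 payload=0x4F=79: acc |= 79<<0 -> acc=79 shift=7 [end]
Varint 1: bytes[0:1] = 4F -> value 79 (1 byte(s))
  byte[1]=0x1A cont=0 payload=0x1A=26: acc |= 26<<0 -> acc=26 shift=7 [end]
Varint 2: bytes[1:2] = 1A -> value 26 (1 byte(s))
  byte[2]=0x9D cont=1 payload=0x1D=29: acc |= 29<<0 -> acc=29 shift=7
  byte[3]=0x9D cont=1 payload=0x1D=29: acc |= 29<<7 -> acc=3741 shift=14
  byte[4]=0x67 cont=0 payload=0x67=103: acc |= 103<<14 -> acc=1691293 shift=21 [end]
Varint 3: bytes[2:5] = 9D 9D 67 -> value 1691293 (3 byte(s))
  byte[5]=0xF4 cont=1 payload=0x74=116: acc |= 116<<0 -> acc=116 shift=7
  byte[6]=0x57 cont=0 payload=0x57=87: acc |= 87<<7 -> acc=11252 shift=14 [end]
Varint 4: bytes[5:7] = F4 57 -> value 11252 (2 byte(s))
  byte[7]=0x6F cont=0 payload=0x6F=111: acc |= 111<<0 -> acc=111 shift=7 [end]
Varint 5: bytes[7:8] = 6F -> value 111 (1 byte(s))

Answer: 2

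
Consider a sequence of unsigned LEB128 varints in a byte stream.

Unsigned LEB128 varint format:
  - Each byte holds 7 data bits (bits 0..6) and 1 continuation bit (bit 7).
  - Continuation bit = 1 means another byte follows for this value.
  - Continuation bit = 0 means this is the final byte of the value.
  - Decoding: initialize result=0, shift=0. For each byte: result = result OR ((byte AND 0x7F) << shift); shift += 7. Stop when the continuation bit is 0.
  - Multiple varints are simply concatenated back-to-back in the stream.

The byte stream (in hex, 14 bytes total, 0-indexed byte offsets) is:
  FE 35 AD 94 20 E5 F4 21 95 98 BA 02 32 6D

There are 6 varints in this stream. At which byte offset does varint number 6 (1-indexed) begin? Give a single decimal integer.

Answer: 13

Derivation:
  byte[0]=0xFE cont=1 payload=0x7E=126: acc |= 126<<0 -> acc=126 shift=7
  byte[1]=0x35 cont=0 payload=0x35=53: acc |= 53<<7 -> acc=6910 shift=14 [end]
Varint 1: bytes[0:2] = FE 35 -> value 6910 (2 byte(s))
  byte[2]=0xAD cont=1 payload=0x2D=45: acc |= 45<<0 -> acc=45 shift=7
  byte[3]=0x94 cont=1 payload=0x14=20: acc |= 20<<7 -> acc=2605 shift=14
  byte[4]=0x20 cont=0 payload=0x20=32: acc |= 32<<14 -> acc=526893 shift=21 [end]
Varint 2: bytes[2:5] = AD 94 20 -> value 526893 (3 byte(s))
  byte[5]=0xE5 cont=1 payload=0x65=101: acc |= 101<<0 -> acc=101 shift=7
  byte[6]=0xF4 cont=1 payload=0x74=116: acc |= 116<<7 -> acc=14949 shift=14
  byte[7]=0x21 cont=0 payload=0x21=33: acc |= 33<<14 -> acc=555621 shift=21 [end]
Varint 3: bytes[5:8] = E5 F4 21 -> value 555621 (3 byte(s))
  byte[8]=0x95 cont=1 payload=0x15=21: acc |= 21<<0 -> acc=21 shift=7
  byte[9]=0x98 cont=1 payload=0x18=24: acc |= 24<<7 -> acc=3093 shift=14
  byte[10]=0xBA cont=1 payload=0x3A=58: acc |= 58<<14 -> acc=953365 shift=21
  byte[11]=0x02 cont=0 payload=0x02=2: acc |= 2<<21 -> acc=5147669 shift=28 [end]
Varint 4: bytes[8:12] = 95 98 BA 02 -> value 5147669 (4 byte(s))
  byte[12]=0x32 cont=0 payload=0x32=50: acc |= 50<<0 -> acc=50 shift=7 [end]
Varint 5: bytes[12:13] = 32 -> value 50 (1 byte(s))
  byte[13]=0x6D cont=0 payload=0x6D=109: acc |= 109<<0 -> acc=109 shift=7 [end]
Varint 6: bytes[13:14] = 6D -> value 109 (1 byte(s))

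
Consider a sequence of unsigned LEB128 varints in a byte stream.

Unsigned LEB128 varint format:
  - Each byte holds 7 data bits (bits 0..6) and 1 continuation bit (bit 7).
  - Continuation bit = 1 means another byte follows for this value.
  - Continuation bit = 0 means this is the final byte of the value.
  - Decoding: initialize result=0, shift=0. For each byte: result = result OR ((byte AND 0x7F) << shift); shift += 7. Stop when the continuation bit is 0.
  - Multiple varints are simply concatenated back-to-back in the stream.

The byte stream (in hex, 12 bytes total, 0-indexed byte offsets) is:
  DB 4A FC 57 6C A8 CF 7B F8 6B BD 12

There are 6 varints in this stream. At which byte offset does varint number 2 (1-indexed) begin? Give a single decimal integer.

  byte[0]=0xDB cont=1 payload=0x5B=91: acc |= 91<<0 -> acc=91 shift=7
  byte[1]=0x4A cont=0 payload=0x4A=74: acc |= 74<<7 -> acc=9563 shift=14 [end]
Varint 1: bytes[0:2] = DB 4A -> value 9563 (2 byte(s))
  byte[2]=0xFC cont=1 payload=0x7C=124: acc |= 124<<0 -> acc=124 shift=7
  byte[3]=0x57 cont=0 payload=0x57=87: acc |= 87<<7 -> acc=11260 shift=14 [end]
Varint 2: bytes[2:4] = FC 57 -> value 11260 (2 byte(s))
  byte[4]=0x6C cont=0 payload=0x6C=108: acc |= 108<<0 -> acc=108 shift=7 [end]
Varint 3: bytes[4:5] = 6C -> value 108 (1 byte(s))
  byte[5]=0xA8 cont=1 payload=0x28=40: acc |= 40<<0 -> acc=40 shift=7
  byte[6]=0xCF cont=1 payload=0x4F=79: acc |= 79<<7 -> acc=10152 shift=14
  byte[7]=0x7B cont=0 payload=0x7B=123: acc |= 123<<14 -> acc=2025384 shift=21 [end]
Varint 4: bytes[5:8] = A8 CF 7B -> value 2025384 (3 byte(s))
  byte[8]=0xF8 cont=1 payload=0x78=120: acc |= 120<<0 -> acc=120 shift=7
  byte[9]=0x6B cont=0 payload=0x6B=107: acc |= 107<<7 -> acc=13816 shift=14 [end]
Varint 5: bytes[8:10] = F8 6B -> value 13816 (2 byte(s))
  byte[10]=0xBD cont=1 payload=0x3D=61: acc |= 61<<0 -> acc=61 shift=7
  byte[11]=0x12 cont=0 payload=0x12=18: acc |= 18<<7 -> acc=2365 shift=14 [end]
Varint 6: bytes[10:12] = BD 12 -> value 2365 (2 byte(s))

Answer: 2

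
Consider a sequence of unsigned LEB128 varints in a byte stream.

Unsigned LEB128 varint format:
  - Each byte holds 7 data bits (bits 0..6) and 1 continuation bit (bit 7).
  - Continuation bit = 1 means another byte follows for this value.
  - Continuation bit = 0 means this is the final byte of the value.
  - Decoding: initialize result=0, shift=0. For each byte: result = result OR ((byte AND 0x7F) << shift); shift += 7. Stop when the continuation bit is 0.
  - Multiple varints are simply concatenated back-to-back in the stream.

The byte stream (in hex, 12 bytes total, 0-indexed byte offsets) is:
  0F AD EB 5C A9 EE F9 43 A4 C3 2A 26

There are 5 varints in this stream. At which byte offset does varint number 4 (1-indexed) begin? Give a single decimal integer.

Answer: 8

Derivation:
  byte[0]=0x0F cont=0 payload=0x0F=15: acc |= 15<<0 -> acc=15 shift=7 [end]
Varint 1: bytes[0:1] = 0F -> value 15 (1 byte(s))
  byte[1]=0xAD cont=1 payload=0x2D=45: acc |= 45<<0 -> acc=45 shift=7
  byte[2]=0xEB cont=1 payload=0x6B=107: acc |= 107<<7 -> acc=13741 shift=14
  byte[3]=0x5C cont=0 payload=0x5C=92: acc |= 92<<14 -> acc=1521069 shift=21 [end]
Varint 2: bytes[1:4] = AD EB 5C -> value 1521069 (3 byte(s))
  byte[4]=0xA9 cont=1 payload=0x29=41: acc |= 41<<0 -> acc=41 shift=7
  byte[5]=0xEE cont=1 payload=0x6E=110: acc |= 110<<7 -> acc=14121 shift=14
  byte[6]=0xF9 cont=1 payload=0x79=121: acc |= 121<<14 -> acc=1996585 shift=21
  byte[7]=0x43 cont=0 payload=0x43=67: acc |= 67<<21 -> acc=142505769 shift=28 [end]
Varint 3: bytes[4:8] = A9 EE F9 43 -> value 142505769 (4 byte(s))
  byte[8]=0xA4 cont=1 payload=0x24=36: acc |= 36<<0 -> acc=36 shift=7
  byte[9]=0xC3 cont=1 payload=0x43=67: acc |= 67<<7 -> acc=8612 shift=14
  byte[10]=0x2A cont=0 payload=0x2A=42: acc |= 42<<14 -> acc=696740 shift=21 [end]
Varint 4: bytes[8:11] = A4 C3 2A -> value 696740 (3 byte(s))
  byte[11]=0x26 cont=0 payload=0x26=38: acc |= 38<<0 -> acc=38 shift=7 [end]
Varint 5: bytes[11:12] = 26 -> value 38 (1 byte(s))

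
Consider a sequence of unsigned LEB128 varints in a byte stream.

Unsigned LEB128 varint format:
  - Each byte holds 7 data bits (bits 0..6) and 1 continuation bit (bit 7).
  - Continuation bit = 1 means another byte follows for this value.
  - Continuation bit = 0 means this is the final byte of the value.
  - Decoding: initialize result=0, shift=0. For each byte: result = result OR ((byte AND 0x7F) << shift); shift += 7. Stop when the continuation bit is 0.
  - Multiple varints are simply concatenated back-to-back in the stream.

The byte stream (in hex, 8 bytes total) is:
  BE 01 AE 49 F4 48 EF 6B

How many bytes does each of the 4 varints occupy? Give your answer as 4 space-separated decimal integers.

  byte[0]=0xBE cont=1 payload=0x3E=62: acc |= 62<<0 -> acc=62 shift=7
  byte[1]=0x01 cont=0 payload=0x01=1: acc |= 1<<7 -> acc=190 shift=14 [end]
Varint 1: bytes[0:2] = BE 01 -> value 190 (2 byte(s))
  byte[2]=0xAE cont=1 payload=0x2E=46: acc |= 46<<0 -> acc=46 shift=7
  byte[3]=0x49 cont=0 payload=0x49=73: acc |= 73<<7 -> acc=9390 shift=14 [end]
Varint 2: bytes[2:4] = AE 49 -> value 9390 (2 byte(s))
  byte[4]=0xF4 cont=1 payload=0x74=116: acc |= 116<<0 -> acc=116 shift=7
  byte[5]=0x48 cont=0 payload=0x48=72: acc |= 72<<7 -> acc=9332 shift=14 [end]
Varint 3: bytes[4:6] = F4 48 -> value 9332 (2 byte(s))
  byte[6]=0xEF cont=1 payload=0x6F=111: acc |= 111<<0 -> acc=111 shift=7
  byte[7]=0x6B cont=0 payload=0x6B=107: acc |= 107<<7 -> acc=13807 shift=14 [end]
Varint 4: bytes[6:8] = EF 6B -> value 13807 (2 byte(s))

Answer: 2 2 2 2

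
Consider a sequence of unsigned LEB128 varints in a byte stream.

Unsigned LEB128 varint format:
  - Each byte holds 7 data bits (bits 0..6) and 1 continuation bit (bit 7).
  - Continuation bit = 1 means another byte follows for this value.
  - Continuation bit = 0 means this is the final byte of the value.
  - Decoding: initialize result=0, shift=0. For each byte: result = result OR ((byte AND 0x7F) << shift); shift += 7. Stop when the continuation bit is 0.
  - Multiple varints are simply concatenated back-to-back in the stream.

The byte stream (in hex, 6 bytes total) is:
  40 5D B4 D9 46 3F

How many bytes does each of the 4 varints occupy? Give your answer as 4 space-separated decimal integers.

Answer: 1 1 3 1

Derivation:
  byte[0]=0x40 cont=0 payload=0x40=64: acc |= 64<<0 -> acc=64 shift=7 [end]
Varint 1: bytes[0:1] = 40 -> value 64 (1 byte(s))
  byte[1]=0x5D cont=0 payload=0x5D=93: acc |= 93<<0 -> acc=93 shift=7 [end]
Varint 2: bytes[1:2] = 5D -> value 93 (1 byte(s))
  byte[2]=0xB4 cont=1 payload=0x34=52: acc |= 52<<0 -> acc=52 shift=7
  byte[3]=0xD9 cont=1 payload=0x59=89: acc |= 89<<7 -> acc=11444 shift=14
  byte[4]=0x46 cont=0 payload=0x46=70: acc |= 70<<14 -> acc=1158324 shift=21 [end]
Varint 3: bytes[2:5] = B4 D9 46 -> value 1158324 (3 byte(s))
  byte[5]=0x3F cont=0 payload=0x3F=63: acc |= 63<<0 -> acc=63 shift=7 [end]
Varint 4: bytes[5:6] = 3F -> value 63 (1 byte(s))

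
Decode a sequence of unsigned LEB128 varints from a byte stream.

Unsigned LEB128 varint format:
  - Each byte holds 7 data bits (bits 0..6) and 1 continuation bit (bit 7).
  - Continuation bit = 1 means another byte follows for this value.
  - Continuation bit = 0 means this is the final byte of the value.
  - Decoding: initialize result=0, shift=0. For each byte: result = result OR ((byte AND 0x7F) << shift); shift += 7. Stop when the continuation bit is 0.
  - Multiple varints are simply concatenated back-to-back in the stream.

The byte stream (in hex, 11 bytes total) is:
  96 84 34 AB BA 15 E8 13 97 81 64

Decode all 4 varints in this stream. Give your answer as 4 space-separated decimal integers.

  byte[0]=0x96 cont=1 payload=0x16=22: acc |= 22<<0 -> acc=22 shift=7
  byte[1]=0x84 cont=1 payload=0x04=4: acc |= 4<<7 -> acc=534 shift=14
  byte[2]=0x34 cont=0 payload=0x34=52: acc |= 52<<14 -> acc=852502 shift=21 [end]
Varint 1: bytes[0:3] = 96 84 34 -> value 852502 (3 byte(s))
  byte[3]=0xAB cont=1 payload=0x2B=43: acc |= 43<<0 -> acc=43 shift=7
  byte[4]=0xBA cont=1 payload=0x3A=58: acc |= 58<<7 -> acc=7467 shift=14
  byte[5]=0x15 cont=0 payload=0x15=21: acc |= 21<<14 -> acc=351531 shift=21 [end]
Varint 2: bytes[3:6] = AB BA 15 -> value 351531 (3 byte(s))
  byte[6]=0xE8 cont=1 payload=0x68=104: acc |= 104<<0 -> acc=104 shift=7
  byte[7]=0x13 cont=0 payload=0x13=19: acc |= 19<<7 -> acc=2536 shift=14 [end]
Varint 3: bytes[6:8] = E8 13 -> value 2536 (2 byte(s))
  byte[8]=0x97 cont=1 payload=0x17=23: acc |= 23<<0 -> acc=23 shift=7
  byte[9]=0x81 cont=1 payload=0x01=1: acc |= 1<<7 -> acc=151 shift=14
  byte[10]=0x64 cont=0 payload=0x64=100: acc |= 100<<14 -> acc=1638551 shift=21 [end]
Varint 4: bytes[8:11] = 97 81 64 -> value 1638551 (3 byte(s))

Answer: 852502 351531 2536 1638551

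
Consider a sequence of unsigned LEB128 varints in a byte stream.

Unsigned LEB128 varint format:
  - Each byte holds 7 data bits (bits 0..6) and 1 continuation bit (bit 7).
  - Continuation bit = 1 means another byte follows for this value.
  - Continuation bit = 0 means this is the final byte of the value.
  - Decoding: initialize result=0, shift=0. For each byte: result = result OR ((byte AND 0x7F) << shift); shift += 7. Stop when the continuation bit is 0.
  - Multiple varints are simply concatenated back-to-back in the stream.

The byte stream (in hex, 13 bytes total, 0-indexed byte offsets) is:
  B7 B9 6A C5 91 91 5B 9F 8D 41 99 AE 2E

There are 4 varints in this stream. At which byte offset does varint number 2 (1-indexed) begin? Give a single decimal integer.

  byte[0]=0xB7 cont=1 payload=0x37=55: acc |= 55<<0 -> acc=55 shift=7
  byte[1]=0xB9 cont=1 payload=0x39=57: acc |= 57<<7 -> acc=7351 shift=14
  byte[2]=0x6A cont=0 payload=0x6A=106: acc |= 106<<14 -> acc=1744055 shift=21 [end]
Varint 1: bytes[0:3] = B7 B9 6A -> value 1744055 (3 byte(s))
  byte[3]=0xC5 cont=1 payload=0x45=69: acc |= 69<<0 -> acc=69 shift=7
  byte[4]=0x91 cont=1 payload=0x11=17: acc |= 17<<7 -> acc=2245 shift=14
  byte[5]=0x91 cont=1 payload=0x11=17: acc |= 17<<14 -> acc=280773 shift=21
  byte[6]=0x5B cont=0 payload=0x5B=91: acc |= 91<<21 -> acc=191121605 shift=28 [end]
Varint 2: bytes[3:7] = C5 91 91 5B -> value 191121605 (4 byte(s))
  byte[7]=0x9F cont=1 payload=0x1F=31: acc |= 31<<0 -> acc=31 shift=7
  byte[8]=0x8D cont=1 payload=0x0D=13: acc |= 13<<7 -> acc=1695 shift=14
  byte[9]=0x41 cont=0 payload=0x41=65: acc |= 65<<14 -> acc=1066655 shift=21 [end]
Varint 3: bytes[7:10] = 9F 8D 41 -> value 1066655 (3 byte(s))
  byte[10]=0x99 cont=1 payload=0x19=25: acc |= 25<<0 -> acc=25 shift=7
  byte[11]=0xAE cont=1 payload=0x2E=46: acc |= 46<<7 -> acc=5913 shift=14
  byte[12]=0x2E cont=0 payload=0x2E=46: acc |= 46<<14 -> acc=759577 shift=21 [end]
Varint 4: bytes[10:13] = 99 AE 2E -> value 759577 (3 byte(s))

Answer: 3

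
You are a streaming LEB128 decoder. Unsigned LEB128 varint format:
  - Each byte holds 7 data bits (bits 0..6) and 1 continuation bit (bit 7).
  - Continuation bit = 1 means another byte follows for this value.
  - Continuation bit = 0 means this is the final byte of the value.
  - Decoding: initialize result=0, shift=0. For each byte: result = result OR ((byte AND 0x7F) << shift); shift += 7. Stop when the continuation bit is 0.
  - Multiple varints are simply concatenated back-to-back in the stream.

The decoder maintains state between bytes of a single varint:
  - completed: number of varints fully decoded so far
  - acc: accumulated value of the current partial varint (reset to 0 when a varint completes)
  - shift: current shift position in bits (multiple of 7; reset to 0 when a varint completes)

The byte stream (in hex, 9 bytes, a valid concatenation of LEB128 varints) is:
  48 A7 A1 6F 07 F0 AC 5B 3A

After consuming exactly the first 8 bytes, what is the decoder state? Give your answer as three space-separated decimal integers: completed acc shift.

byte[0]=0x48 cont=0 payload=0x48: varint #1 complete (value=72); reset -> completed=1 acc=0 shift=0
byte[1]=0xA7 cont=1 payload=0x27: acc |= 39<<0 -> completed=1 acc=39 shift=7
byte[2]=0xA1 cont=1 payload=0x21: acc |= 33<<7 -> completed=1 acc=4263 shift=14
byte[3]=0x6F cont=0 payload=0x6F: varint #2 complete (value=1822887); reset -> completed=2 acc=0 shift=0
byte[4]=0x07 cont=0 payload=0x07: varint #3 complete (value=7); reset -> completed=3 acc=0 shift=0
byte[5]=0xF0 cont=1 payload=0x70: acc |= 112<<0 -> completed=3 acc=112 shift=7
byte[6]=0xAC cont=1 payload=0x2C: acc |= 44<<7 -> completed=3 acc=5744 shift=14
byte[7]=0x5B cont=0 payload=0x5B: varint #4 complete (value=1496688); reset -> completed=4 acc=0 shift=0

Answer: 4 0 0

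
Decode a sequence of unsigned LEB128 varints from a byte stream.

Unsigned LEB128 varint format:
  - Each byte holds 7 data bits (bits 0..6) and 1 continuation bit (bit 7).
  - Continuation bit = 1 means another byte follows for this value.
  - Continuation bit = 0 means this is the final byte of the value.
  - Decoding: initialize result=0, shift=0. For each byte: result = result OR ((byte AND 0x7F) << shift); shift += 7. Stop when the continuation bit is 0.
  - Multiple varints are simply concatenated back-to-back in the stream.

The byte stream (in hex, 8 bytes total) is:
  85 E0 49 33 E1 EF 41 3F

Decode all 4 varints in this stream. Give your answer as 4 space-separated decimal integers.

  byte[0]=0x85 cont=1 payload=0x05=5: acc |= 5<<0 -> acc=5 shift=7
  byte[1]=0xE0 cont=1 payload=0x60=96: acc |= 96<<7 -> acc=12293 shift=14
  byte[2]=0x49 cont=0 payload=0x49=73: acc |= 73<<14 -> acc=1208325 shift=21 [end]
Varint 1: bytes[0:3] = 85 E0 49 -> value 1208325 (3 byte(s))
  byte[3]=0x33 cont=0 payload=0x33=51: acc |= 51<<0 -> acc=51 shift=7 [end]
Varint 2: bytes[3:4] = 33 -> value 51 (1 byte(s))
  byte[4]=0xE1 cont=1 payload=0x61=97: acc |= 97<<0 -> acc=97 shift=7
  byte[5]=0xEF cont=1 payload=0x6F=111: acc |= 111<<7 -> acc=14305 shift=14
  byte[6]=0x41 cont=0 payload=0x41=65: acc |= 65<<14 -> acc=1079265 shift=21 [end]
Varint 3: bytes[4:7] = E1 EF 41 -> value 1079265 (3 byte(s))
  byte[7]=0x3F cont=0 payload=0x3F=63: acc |= 63<<0 -> acc=63 shift=7 [end]
Varint 4: bytes[7:8] = 3F -> value 63 (1 byte(s))

Answer: 1208325 51 1079265 63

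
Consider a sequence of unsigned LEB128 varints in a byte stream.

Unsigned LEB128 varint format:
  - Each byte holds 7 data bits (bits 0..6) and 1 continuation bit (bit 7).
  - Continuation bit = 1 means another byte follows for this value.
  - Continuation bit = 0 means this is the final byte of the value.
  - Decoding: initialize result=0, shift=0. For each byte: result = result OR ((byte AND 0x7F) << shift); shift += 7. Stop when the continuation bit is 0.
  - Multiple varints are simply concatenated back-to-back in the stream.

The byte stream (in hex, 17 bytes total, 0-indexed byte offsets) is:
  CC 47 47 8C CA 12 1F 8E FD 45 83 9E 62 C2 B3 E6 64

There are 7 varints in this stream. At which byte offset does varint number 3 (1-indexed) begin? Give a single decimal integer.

  byte[0]=0xCC cont=1 payload=0x4C=76: acc |= 76<<0 -> acc=76 shift=7
  byte[1]=0x47 cont=0 payload=0x47=71: acc |= 71<<7 -> acc=9164 shift=14 [end]
Varint 1: bytes[0:2] = CC 47 -> value 9164 (2 byte(s))
  byte[2]=0x47 cont=0 payload=0x47=71: acc |= 71<<0 -> acc=71 shift=7 [end]
Varint 2: bytes[2:3] = 47 -> value 71 (1 byte(s))
  byte[3]=0x8C cont=1 payload=0x0C=12: acc |= 12<<0 -> acc=12 shift=7
  byte[4]=0xCA cont=1 payload=0x4A=74: acc |= 74<<7 -> acc=9484 shift=14
  byte[5]=0x12 cont=0 payload=0x12=18: acc |= 18<<14 -> acc=304396 shift=21 [end]
Varint 3: bytes[3:6] = 8C CA 12 -> value 304396 (3 byte(s))
  byte[6]=0x1F cont=0 payload=0x1F=31: acc |= 31<<0 -> acc=31 shift=7 [end]
Varint 4: bytes[6:7] = 1F -> value 31 (1 byte(s))
  byte[7]=0x8E cont=1 payload=0x0E=14: acc |= 14<<0 -> acc=14 shift=7
  byte[8]=0xFD cont=1 payload=0x7D=125: acc |= 125<<7 -> acc=16014 shift=14
  byte[9]=0x45 cont=0 payload=0x45=69: acc |= 69<<14 -> acc=1146510 shift=21 [end]
Varint 5: bytes[7:10] = 8E FD 45 -> value 1146510 (3 byte(s))
  byte[10]=0x83 cont=1 payload=0x03=3: acc |= 3<<0 -> acc=3 shift=7
  byte[11]=0x9E cont=1 payload=0x1E=30: acc |= 30<<7 -> acc=3843 shift=14
  byte[12]=0x62 cont=0 payload=0x62=98: acc |= 98<<14 -> acc=1609475 shift=21 [end]
Varint 6: bytes[10:13] = 83 9E 62 -> value 1609475 (3 byte(s))
  byte[13]=0xC2 cont=1 payload=0x42=66: acc |= 66<<0 -> acc=66 shift=7
  byte[14]=0xB3 cont=1 payload=0x33=51: acc |= 51<<7 -> acc=6594 shift=14
  byte[15]=0xE6 cont=1 payload=0x66=102: acc |= 102<<14 -> acc=1677762 shift=21
  byte[16]=0x64 cont=0 payload=0x64=100: acc |= 100<<21 -> acc=211392962 shift=28 [end]
Varint 7: bytes[13:17] = C2 B3 E6 64 -> value 211392962 (4 byte(s))

Answer: 3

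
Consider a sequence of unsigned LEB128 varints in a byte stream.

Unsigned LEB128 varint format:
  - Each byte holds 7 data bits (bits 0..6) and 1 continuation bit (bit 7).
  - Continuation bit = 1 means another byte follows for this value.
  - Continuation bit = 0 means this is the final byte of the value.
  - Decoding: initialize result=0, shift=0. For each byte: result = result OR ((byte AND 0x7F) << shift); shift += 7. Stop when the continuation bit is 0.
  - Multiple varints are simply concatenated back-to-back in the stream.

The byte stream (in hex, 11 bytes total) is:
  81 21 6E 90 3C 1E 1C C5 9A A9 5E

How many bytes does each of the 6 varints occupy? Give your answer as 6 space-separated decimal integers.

  byte[0]=0x81 cont=1 payload=0x01=1: acc |= 1<<0 -> acc=1 shift=7
  byte[1]=0x21 cont=0 payload=0x21=33: acc |= 33<<7 -> acc=4225 shift=14 [end]
Varint 1: bytes[0:2] = 81 21 -> value 4225 (2 byte(s))
  byte[2]=0x6E cont=0 payload=0x6E=110: acc |= 110<<0 -> acc=110 shift=7 [end]
Varint 2: bytes[2:3] = 6E -> value 110 (1 byte(s))
  byte[3]=0x90 cont=1 payload=0x10=16: acc |= 16<<0 -> acc=16 shift=7
  byte[4]=0x3C cont=0 payload=0x3C=60: acc |= 60<<7 -> acc=7696 shift=14 [end]
Varint 3: bytes[3:5] = 90 3C -> value 7696 (2 byte(s))
  byte[5]=0x1E cont=0 payload=0x1E=30: acc |= 30<<0 -> acc=30 shift=7 [end]
Varint 4: bytes[5:6] = 1E -> value 30 (1 byte(s))
  byte[6]=0x1C cont=0 payload=0x1C=28: acc |= 28<<0 -> acc=28 shift=7 [end]
Varint 5: bytes[6:7] = 1C -> value 28 (1 byte(s))
  byte[7]=0xC5 cont=1 payload=0x45=69: acc |= 69<<0 -> acc=69 shift=7
  byte[8]=0x9A cont=1 payload=0x1A=26: acc |= 26<<7 -> acc=3397 shift=14
  byte[9]=0xA9 cont=1 payload=0x29=41: acc |= 41<<14 -> acc=675141 shift=21
  byte[10]=0x5E cont=0 payload=0x5E=94: acc |= 94<<21 -> acc=197807429 shift=28 [end]
Varint 6: bytes[7:11] = C5 9A A9 5E -> value 197807429 (4 byte(s))

Answer: 2 1 2 1 1 4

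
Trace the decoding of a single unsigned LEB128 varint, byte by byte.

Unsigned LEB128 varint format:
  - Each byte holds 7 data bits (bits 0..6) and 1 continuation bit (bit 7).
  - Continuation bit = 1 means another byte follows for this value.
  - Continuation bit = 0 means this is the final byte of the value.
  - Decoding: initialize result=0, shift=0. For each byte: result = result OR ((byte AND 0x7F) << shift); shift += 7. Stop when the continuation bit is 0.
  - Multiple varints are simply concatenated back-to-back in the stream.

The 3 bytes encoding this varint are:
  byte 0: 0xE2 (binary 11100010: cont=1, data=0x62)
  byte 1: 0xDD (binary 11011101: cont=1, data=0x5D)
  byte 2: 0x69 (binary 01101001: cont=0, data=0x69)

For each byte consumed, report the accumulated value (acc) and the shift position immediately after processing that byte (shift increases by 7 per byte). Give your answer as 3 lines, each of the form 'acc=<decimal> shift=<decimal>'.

byte 0=0xE2: payload=0x62=98, contrib = 98<<0 = 98; acc -> 98, shift -> 7
byte 1=0xDD: payload=0x5D=93, contrib = 93<<7 = 11904; acc -> 12002, shift -> 14
byte 2=0x69: payload=0x69=105, contrib = 105<<14 = 1720320; acc -> 1732322, shift -> 21

Answer: acc=98 shift=7
acc=12002 shift=14
acc=1732322 shift=21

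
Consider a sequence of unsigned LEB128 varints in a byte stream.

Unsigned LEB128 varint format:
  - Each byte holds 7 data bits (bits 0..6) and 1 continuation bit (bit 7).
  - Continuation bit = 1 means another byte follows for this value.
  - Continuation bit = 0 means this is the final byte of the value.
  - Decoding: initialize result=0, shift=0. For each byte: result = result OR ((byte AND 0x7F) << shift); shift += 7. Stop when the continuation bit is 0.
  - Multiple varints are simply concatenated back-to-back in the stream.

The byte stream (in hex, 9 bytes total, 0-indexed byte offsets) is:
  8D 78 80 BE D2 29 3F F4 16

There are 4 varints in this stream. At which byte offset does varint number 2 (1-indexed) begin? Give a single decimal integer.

Answer: 2

Derivation:
  byte[0]=0x8D cont=1 payload=0x0D=13: acc |= 13<<0 -> acc=13 shift=7
  byte[1]=0x78 cont=0 payload=0x78=120: acc |= 120<<7 -> acc=15373 shift=14 [end]
Varint 1: bytes[0:2] = 8D 78 -> value 15373 (2 byte(s))
  byte[2]=0x80 cont=1 payload=0x00=0: acc |= 0<<0 -> acc=0 shift=7
  byte[3]=0xBE cont=1 payload=0x3E=62: acc |= 62<<7 -> acc=7936 shift=14
  byte[4]=0xD2 cont=1 payload=0x52=82: acc |= 82<<14 -> acc=1351424 shift=21
  byte[5]=0x29 cont=0 payload=0x29=41: acc |= 41<<21 -> acc=87334656 shift=28 [end]
Varint 2: bytes[2:6] = 80 BE D2 29 -> value 87334656 (4 byte(s))
  byte[6]=0x3F cont=0 payload=0x3F=63: acc |= 63<<0 -> acc=63 shift=7 [end]
Varint 3: bytes[6:7] = 3F -> value 63 (1 byte(s))
  byte[7]=0xF4 cont=1 payload=0x74=116: acc |= 116<<0 -> acc=116 shift=7
  byte[8]=0x16 cont=0 payload=0x16=22: acc |= 22<<7 -> acc=2932 shift=14 [end]
Varint 4: bytes[7:9] = F4 16 -> value 2932 (2 byte(s))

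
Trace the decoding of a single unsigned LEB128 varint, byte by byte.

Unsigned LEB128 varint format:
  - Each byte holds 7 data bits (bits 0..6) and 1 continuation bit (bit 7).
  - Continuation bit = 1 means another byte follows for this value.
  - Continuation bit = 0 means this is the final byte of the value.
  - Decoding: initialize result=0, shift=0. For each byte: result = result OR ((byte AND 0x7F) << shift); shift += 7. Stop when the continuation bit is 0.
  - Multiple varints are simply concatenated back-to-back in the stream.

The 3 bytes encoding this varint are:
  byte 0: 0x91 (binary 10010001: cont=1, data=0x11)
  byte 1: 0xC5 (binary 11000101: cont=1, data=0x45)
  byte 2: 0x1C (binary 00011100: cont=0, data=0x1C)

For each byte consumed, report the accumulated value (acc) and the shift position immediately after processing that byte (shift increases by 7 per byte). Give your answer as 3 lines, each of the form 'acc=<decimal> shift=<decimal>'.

Answer: acc=17 shift=7
acc=8849 shift=14
acc=467601 shift=21

Derivation:
byte 0=0x91: payload=0x11=17, contrib = 17<<0 = 17; acc -> 17, shift -> 7
byte 1=0xC5: payload=0x45=69, contrib = 69<<7 = 8832; acc -> 8849, shift -> 14
byte 2=0x1C: payload=0x1C=28, contrib = 28<<14 = 458752; acc -> 467601, shift -> 21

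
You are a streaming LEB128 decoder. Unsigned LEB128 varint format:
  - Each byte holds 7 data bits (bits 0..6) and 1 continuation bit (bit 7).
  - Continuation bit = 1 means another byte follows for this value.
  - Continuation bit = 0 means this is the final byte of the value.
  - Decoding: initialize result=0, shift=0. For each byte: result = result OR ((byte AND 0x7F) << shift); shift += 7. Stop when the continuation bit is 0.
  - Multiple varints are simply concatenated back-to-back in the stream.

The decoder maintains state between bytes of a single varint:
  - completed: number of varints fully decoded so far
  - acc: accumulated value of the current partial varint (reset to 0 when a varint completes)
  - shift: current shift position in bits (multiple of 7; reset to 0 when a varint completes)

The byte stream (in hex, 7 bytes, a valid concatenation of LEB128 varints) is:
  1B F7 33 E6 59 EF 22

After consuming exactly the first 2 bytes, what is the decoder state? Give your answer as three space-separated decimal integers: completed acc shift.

Answer: 1 119 7

Derivation:
byte[0]=0x1B cont=0 payload=0x1B: varint #1 complete (value=27); reset -> completed=1 acc=0 shift=0
byte[1]=0xF7 cont=1 payload=0x77: acc |= 119<<0 -> completed=1 acc=119 shift=7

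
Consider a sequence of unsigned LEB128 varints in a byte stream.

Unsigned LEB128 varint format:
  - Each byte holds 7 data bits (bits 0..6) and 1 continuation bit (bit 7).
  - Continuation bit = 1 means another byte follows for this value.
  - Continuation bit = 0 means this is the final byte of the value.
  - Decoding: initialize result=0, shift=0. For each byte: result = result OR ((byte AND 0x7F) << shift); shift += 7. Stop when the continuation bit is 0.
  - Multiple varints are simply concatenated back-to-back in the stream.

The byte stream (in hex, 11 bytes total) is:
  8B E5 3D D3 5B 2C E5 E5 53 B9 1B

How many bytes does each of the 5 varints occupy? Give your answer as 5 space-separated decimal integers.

Answer: 3 2 1 3 2

Derivation:
  byte[0]=0x8B cont=1 payload=0x0B=11: acc |= 11<<0 -> acc=11 shift=7
  byte[1]=0xE5 cont=1 payload=0x65=101: acc |= 101<<7 -> acc=12939 shift=14
  byte[2]=0x3D cont=0 payload=0x3D=61: acc |= 61<<14 -> acc=1012363 shift=21 [end]
Varint 1: bytes[0:3] = 8B E5 3D -> value 1012363 (3 byte(s))
  byte[3]=0xD3 cont=1 payload=0x53=83: acc |= 83<<0 -> acc=83 shift=7
  byte[4]=0x5B cont=0 payload=0x5B=91: acc |= 91<<7 -> acc=11731 shift=14 [end]
Varint 2: bytes[3:5] = D3 5B -> value 11731 (2 byte(s))
  byte[5]=0x2C cont=0 payload=0x2C=44: acc |= 44<<0 -> acc=44 shift=7 [end]
Varint 3: bytes[5:6] = 2C -> value 44 (1 byte(s))
  byte[6]=0xE5 cont=1 payload=0x65=101: acc |= 101<<0 -> acc=101 shift=7
  byte[7]=0xE5 cont=1 payload=0x65=101: acc |= 101<<7 -> acc=13029 shift=14
  byte[8]=0x53 cont=0 payload=0x53=83: acc |= 83<<14 -> acc=1372901 shift=21 [end]
Varint 4: bytes[6:9] = E5 E5 53 -> value 1372901 (3 byte(s))
  byte[9]=0xB9 cont=1 payload=0x39=57: acc |= 57<<0 -> acc=57 shift=7
  byte[10]=0x1B cont=0 payload=0x1B=27: acc |= 27<<7 -> acc=3513 shift=14 [end]
Varint 5: bytes[9:11] = B9 1B -> value 3513 (2 byte(s))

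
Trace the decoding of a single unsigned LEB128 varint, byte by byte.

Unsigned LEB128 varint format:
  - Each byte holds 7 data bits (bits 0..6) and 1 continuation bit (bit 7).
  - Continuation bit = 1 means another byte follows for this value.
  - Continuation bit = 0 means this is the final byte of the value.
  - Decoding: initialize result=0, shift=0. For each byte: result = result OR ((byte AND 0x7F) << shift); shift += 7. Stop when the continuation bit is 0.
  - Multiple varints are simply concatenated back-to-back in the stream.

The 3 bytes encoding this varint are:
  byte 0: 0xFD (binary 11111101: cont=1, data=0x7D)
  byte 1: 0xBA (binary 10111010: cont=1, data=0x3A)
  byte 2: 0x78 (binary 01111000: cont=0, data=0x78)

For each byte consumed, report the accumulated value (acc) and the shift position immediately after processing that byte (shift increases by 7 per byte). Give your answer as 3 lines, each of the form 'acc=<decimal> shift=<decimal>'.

Answer: acc=125 shift=7
acc=7549 shift=14
acc=1973629 shift=21

Derivation:
byte 0=0xFD: payload=0x7D=125, contrib = 125<<0 = 125; acc -> 125, shift -> 7
byte 1=0xBA: payload=0x3A=58, contrib = 58<<7 = 7424; acc -> 7549, shift -> 14
byte 2=0x78: payload=0x78=120, contrib = 120<<14 = 1966080; acc -> 1973629, shift -> 21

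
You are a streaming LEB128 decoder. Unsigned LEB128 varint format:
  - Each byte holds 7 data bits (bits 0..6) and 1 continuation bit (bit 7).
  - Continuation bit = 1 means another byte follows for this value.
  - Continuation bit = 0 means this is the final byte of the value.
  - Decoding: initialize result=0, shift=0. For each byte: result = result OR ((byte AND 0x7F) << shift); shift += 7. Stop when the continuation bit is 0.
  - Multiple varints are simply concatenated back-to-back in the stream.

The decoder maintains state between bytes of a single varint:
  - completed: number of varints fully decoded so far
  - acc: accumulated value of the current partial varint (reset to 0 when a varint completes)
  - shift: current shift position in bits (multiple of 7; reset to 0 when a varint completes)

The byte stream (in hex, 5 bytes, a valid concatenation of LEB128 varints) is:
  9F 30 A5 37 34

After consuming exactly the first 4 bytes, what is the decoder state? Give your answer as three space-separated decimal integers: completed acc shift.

byte[0]=0x9F cont=1 payload=0x1F: acc |= 31<<0 -> completed=0 acc=31 shift=7
byte[1]=0x30 cont=0 payload=0x30: varint #1 complete (value=6175); reset -> completed=1 acc=0 shift=0
byte[2]=0xA5 cont=1 payload=0x25: acc |= 37<<0 -> completed=1 acc=37 shift=7
byte[3]=0x37 cont=0 payload=0x37: varint #2 complete (value=7077); reset -> completed=2 acc=0 shift=0

Answer: 2 0 0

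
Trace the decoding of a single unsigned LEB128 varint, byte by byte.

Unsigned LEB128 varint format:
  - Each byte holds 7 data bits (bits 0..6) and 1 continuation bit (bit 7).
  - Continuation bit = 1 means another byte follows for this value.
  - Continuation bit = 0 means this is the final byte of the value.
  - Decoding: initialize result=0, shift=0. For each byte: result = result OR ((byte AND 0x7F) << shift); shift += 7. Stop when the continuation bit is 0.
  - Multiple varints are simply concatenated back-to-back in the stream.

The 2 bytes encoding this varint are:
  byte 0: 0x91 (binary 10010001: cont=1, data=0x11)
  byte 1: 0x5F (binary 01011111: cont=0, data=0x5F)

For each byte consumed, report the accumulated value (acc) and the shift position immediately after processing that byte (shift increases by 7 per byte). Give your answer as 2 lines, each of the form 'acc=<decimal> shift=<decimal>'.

byte 0=0x91: payload=0x11=17, contrib = 17<<0 = 17; acc -> 17, shift -> 7
byte 1=0x5F: payload=0x5F=95, contrib = 95<<7 = 12160; acc -> 12177, shift -> 14

Answer: acc=17 shift=7
acc=12177 shift=14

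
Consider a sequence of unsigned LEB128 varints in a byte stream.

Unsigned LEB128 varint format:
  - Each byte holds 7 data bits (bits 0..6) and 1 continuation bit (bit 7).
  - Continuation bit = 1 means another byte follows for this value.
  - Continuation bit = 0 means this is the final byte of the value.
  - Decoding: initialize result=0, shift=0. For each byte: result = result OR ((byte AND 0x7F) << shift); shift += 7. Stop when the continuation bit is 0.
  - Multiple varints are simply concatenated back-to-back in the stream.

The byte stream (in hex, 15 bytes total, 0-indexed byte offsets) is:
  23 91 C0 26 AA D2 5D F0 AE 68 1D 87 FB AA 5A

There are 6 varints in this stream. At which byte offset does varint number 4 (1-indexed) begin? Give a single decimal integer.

Answer: 7

Derivation:
  byte[0]=0x23 cont=0 payload=0x23=35: acc |= 35<<0 -> acc=35 shift=7 [end]
Varint 1: bytes[0:1] = 23 -> value 35 (1 byte(s))
  byte[1]=0x91 cont=1 payload=0x11=17: acc |= 17<<0 -> acc=17 shift=7
  byte[2]=0xC0 cont=1 payload=0x40=64: acc |= 64<<7 -> acc=8209 shift=14
  byte[3]=0x26 cont=0 payload=0x26=38: acc |= 38<<14 -> acc=630801 shift=21 [end]
Varint 2: bytes[1:4] = 91 C0 26 -> value 630801 (3 byte(s))
  byte[4]=0xAA cont=1 payload=0x2A=42: acc |= 42<<0 -> acc=42 shift=7
  byte[5]=0xD2 cont=1 payload=0x52=82: acc |= 82<<7 -> acc=10538 shift=14
  byte[6]=0x5D cont=0 payload=0x5D=93: acc |= 93<<14 -> acc=1534250 shift=21 [end]
Varint 3: bytes[4:7] = AA D2 5D -> value 1534250 (3 byte(s))
  byte[7]=0xF0 cont=1 payload=0x70=112: acc |= 112<<0 -> acc=112 shift=7
  byte[8]=0xAE cont=1 payload=0x2E=46: acc |= 46<<7 -> acc=6000 shift=14
  byte[9]=0x68 cont=0 payload=0x68=104: acc |= 104<<14 -> acc=1709936 shift=21 [end]
Varint 4: bytes[7:10] = F0 AE 68 -> value 1709936 (3 byte(s))
  byte[10]=0x1D cont=0 payload=0x1D=29: acc |= 29<<0 -> acc=29 shift=7 [end]
Varint 5: bytes[10:11] = 1D -> value 29 (1 byte(s))
  byte[11]=0x87 cont=1 payload=0x07=7: acc |= 7<<0 -> acc=7 shift=7
  byte[12]=0xFB cont=1 payload=0x7B=123: acc |= 123<<7 -> acc=15751 shift=14
  byte[13]=0xAA cont=1 payload=0x2A=42: acc |= 42<<14 -> acc=703879 shift=21
  byte[14]=0x5A cont=0 payload=0x5A=90: acc |= 90<<21 -> acc=189447559 shift=28 [end]
Varint 6: bytes[11:15] = 87 FB AA 5A -> value 189447559 (4 byte(s))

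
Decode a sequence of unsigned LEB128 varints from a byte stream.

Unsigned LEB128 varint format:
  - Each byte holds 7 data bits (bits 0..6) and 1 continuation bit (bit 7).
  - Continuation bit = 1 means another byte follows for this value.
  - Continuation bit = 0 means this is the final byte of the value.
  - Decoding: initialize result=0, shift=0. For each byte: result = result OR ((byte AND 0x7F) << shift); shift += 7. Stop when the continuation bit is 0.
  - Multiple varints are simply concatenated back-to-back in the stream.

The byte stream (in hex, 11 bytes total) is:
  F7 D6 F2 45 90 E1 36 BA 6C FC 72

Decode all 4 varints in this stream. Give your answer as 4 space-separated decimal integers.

  byte[0]=0xF7 cont=1 payload=0x77=119: acc |= 119<<0 -> acc=119 shift=7
  byte[1]=0xD6 cont=1 payload=0x56=86: acc |= 86<<7 -> acc=11127 shift=14
  byte[2]=0xF2 cont=1 payload=0x72=114: acc |= 114<<14 -> acc=1878903 shift=21
  byte[3]=0x45 cont=0 payload=0x45=69: acc |= 69<<21 -> acc=146582391 shift=28 [end]
Varint 1: bytes[0:4] = F7 D6 F2 45 -> value 146582391 (4 byte(s))
  byte[4]=0x90 cont=1 payload=0x10=16: acc |= 16<<0 -> acc=16 shift=7
  byte[5]=0xE1 cont=1 payload=0x61=97: acc |= 97<<7 -> acc=12432 shift=14
  byte[6]=0x36 cont=0 payload=0x36=54: acc |= 54<<14 -> acc=897168 shift=21 [end]
Varint 2: bytes[4:7] = 90 E1 36 -> value 897168 (3 byte(s))
  byte[7]=0xBA cont=1 payload=0x3A=58: acc |= 58<<0 -> acc=58 shift=7
  byte[8]=0x6C cont=0 payload=0x6C=108: acc |= 108<<7 -> acc=13882 shift=14 [end]
Varint 3: bytes[7:9] = BA 6C -> value 13882 (2 byte(s))
  byte[9]=0xFC cont=1 payload=0x7C=124: acc |= 124<<0 -> acc=124 shift=7
  byte[10]=0x72 cont=0 payload=0x72=114: acc |= 114<<7 -> acc=14716 shift=14 [end]
Varint 4: bytes[9:11] = FC 72 -> value 14716 (2 byte(s))

Answer: 146582391 897168 13882 14716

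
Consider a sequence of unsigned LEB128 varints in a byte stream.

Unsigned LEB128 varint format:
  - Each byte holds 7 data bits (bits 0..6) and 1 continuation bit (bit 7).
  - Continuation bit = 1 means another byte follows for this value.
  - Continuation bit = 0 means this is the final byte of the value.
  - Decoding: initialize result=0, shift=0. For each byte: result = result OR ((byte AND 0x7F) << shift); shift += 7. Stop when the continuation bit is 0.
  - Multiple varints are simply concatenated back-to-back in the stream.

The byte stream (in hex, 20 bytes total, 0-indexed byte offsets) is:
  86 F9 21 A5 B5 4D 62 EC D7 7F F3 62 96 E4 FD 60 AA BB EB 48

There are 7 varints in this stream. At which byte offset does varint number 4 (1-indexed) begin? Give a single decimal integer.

  byte[0]=0x86 cont=1 payload=0x06=6: acc |= 6<<0 -> acc=6 shift=7
  byte[1]=0xF9 cont=1 payload=0x79=121: acc |= 121<<7 -> acc=15494 shift=14
  byte[2]=0x21 cont=0 payload=0x21=33: acc |= 33<<14 -> acc=556166 shift=21 [end]
Varint 1: bytes[0:3] = 86 F9 21 -> value 556166 (3 byte(s))
  byte[3]=0xA5 cont=1 payload=0x25=37: acc |= 37<<0 -> acc=37 shift=7
  byte[4]=0xB5 cont=1 payload=0x35=53: acc |= 53<<7 -> acc=6821 shift=14
  byte[5]=0x4D cont=0 payload=0x4D=77: acc |= 77<<14 -> acc=1268389 shift=21 [end]
Varint 2: bytes[3:6] = A5 B5 4D -> value 1268389 (3 byte(s))
  byte[6]=0x62 cont=0 payload=0x62=98: acc |= 98<<0 -> acc=98 shift=7 [end]
Varint 3: bytes[6:7] = 62 -> value 98 (1 byte(s))
  byte[7]=0xEC cont=1 payload=0x6C=108: acc |= 108<<0 -> acc=108 shift=7
  byte[8]=0xD7 cont=1 payload=0x57=87: acc |= 87<<7 -> acc=11244 shift=14
  byte[9]=0x7F cont=0 payload=0x7F=127: acc |= 127<<14 -> acc=2092012 shift=21 [end]
Varint 4: bytes[7:10] = EC D7 7F -> value 2092012 (3 byte(s))
  byte[10]=0xF3 cont=1 payload=0x73=115: acc |= 115<<0 -> acc=115 shift=7
  byte[11]=0x62 cont=0 payload=0x62=98: acc |= 98<<7 -> acc=12659 shift=14 [end]
Varint 5: bytes[10:12] = F3 62 -> value 12659 (2 byte(s))
  byte[12]=0x96 cont=1 payload=0x16=22: acc |= 22<<0 -> acc=22 shift=7
  byte[13]=0xE4 cont=1 payload=0x64=100: acc |= 100<<7 -> acc=12822 shift=14
  byte[14]=0xFD cont=1 payload=0x7D=125: acc |= 125<<14 -> acc=2060822 shift=21
  byte[15]=0x60 cont=0 payload=0x60=96: acc |= 96<<21 -> acc=203387414 shift=28 [end]
Varint 6: bytes[12:16] = 96 E4 FD 60 -> value 203387414 (4 byte(s))
  byte[16]=0xAA cont=1 payload=0x2A=42: acc |= 42<<0 -> acc=42 shift=7
  byte[17]=0xBB cont=1 payload=0x3B=59: acc |= 59<<7 -> acc=7594 shift=14
  byte[18]=0xEB cont=1 payload=0x6B=107: acc |= 107<<14 -> acc=1760682 shift=21
  byte[19]=0x48 cont=0 payload=0x48=72: acc |= 72<<21 -> acc=152755626 shift=28 [end]
Varint 7: bytes[16:20] = AA BB EB 48 -> value 152755626 (4 byte(s))

Answer: 7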